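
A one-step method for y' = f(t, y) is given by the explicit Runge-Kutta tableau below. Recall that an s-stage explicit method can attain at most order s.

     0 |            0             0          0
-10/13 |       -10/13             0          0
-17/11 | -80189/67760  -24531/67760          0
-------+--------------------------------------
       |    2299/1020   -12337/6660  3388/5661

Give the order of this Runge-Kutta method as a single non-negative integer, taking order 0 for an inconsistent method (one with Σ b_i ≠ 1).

3

b = (2299/1020, -12337/6660, 3388/5661)
c = (0, -10/13, -17/11)
Ac = (0, 0, 1887/6776)
Σ b_i: 2299/1020·1 + (-12337/6660)·1 + 3388/5661·1 = 1 ✓
b·c: (-12337/6660)·(-10/13) + 3388/5661·(-17/11) = 1/2 ✓
b·c²: (-12337/6660)·100/169 + 3388/5661·289/121 = 1/3 ✓
b·Ac: 3388/5661·1887/6776 = 1/6 ✓; 3 stages ⇒ order 3.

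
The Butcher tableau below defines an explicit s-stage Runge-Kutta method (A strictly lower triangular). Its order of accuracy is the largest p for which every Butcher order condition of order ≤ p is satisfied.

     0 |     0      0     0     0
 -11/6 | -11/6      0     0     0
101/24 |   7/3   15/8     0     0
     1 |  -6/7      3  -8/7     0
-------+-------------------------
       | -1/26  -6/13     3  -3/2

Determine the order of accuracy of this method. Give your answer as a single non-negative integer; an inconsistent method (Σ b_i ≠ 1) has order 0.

1

b = (-1/26, -6/13, 3, -3/2)
c = (0, -11/6, 101/24, 1)
Ac = (0, 0, -55/16, -433/42)
Σ b_i: (-1/26)·1 + (-6/13)·1 + 3·1 + (-3/2)·1 = 1 ✓
b·c: (-6/13)·(-11/6) + 3·101/24 + (-3/2)·1 = 1245/104 ≠ 1/2 ⇒ order 1.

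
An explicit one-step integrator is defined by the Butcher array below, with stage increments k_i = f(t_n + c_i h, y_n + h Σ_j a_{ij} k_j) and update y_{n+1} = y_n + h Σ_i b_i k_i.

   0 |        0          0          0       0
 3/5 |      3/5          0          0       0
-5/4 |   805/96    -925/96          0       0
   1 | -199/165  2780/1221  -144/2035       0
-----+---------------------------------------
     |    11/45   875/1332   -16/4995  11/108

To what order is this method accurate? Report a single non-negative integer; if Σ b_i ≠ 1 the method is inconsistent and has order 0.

b = (11/45, 875/1332, -16/4995, 11/108)
c = (0, 3/5, -5/4, 1)
Ac = (0, 0, -185/32, 16/11)
Σ b_i: 11/45·1 + 875/1332·1 + (-16/4995)·1 + 11/108·1 = 1 ✓
b·c: 875/1332·3/5 + (-16/4995)·(-5/4) + 11/108·1 = 1/2 ✓
b·c²: 875/1332·9/25 + (-16/4995)·25/16 + 11/108·1 = 1/3 ✓
b·Ac: (-16/4995)·(-185/32) + 11/108·16/11 = 1/6 ✓
b·c³: 875/1332·27/125 + (-16/4995)·(-125/64) + 11/108·1 = 1/4 ✓
b·(c∘Ac): (-16/4995)·925/128 + 11/108·16/11 = 1/8 ✓
b·Ac²: (-16/4995)·(-111/32) + 11/108·39/55 = 1/12 ✓
b·A²c: 11/108·9/22 = 1/24 ✓; 4 stages ⇒ order 4.

4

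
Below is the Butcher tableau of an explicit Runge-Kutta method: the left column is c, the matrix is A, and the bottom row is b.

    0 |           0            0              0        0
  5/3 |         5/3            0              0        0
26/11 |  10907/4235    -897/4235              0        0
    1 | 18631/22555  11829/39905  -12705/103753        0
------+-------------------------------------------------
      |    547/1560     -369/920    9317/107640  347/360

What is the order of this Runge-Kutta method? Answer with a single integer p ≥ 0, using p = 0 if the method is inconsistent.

b = (547/1560, -369/920, 9317/107640, 347/360)
c = (0, 5/3, 26/11, 1)
Ac = (0, 0, -299/847, 71/347)
Σ b_i: 547/1560·1 + (-369/920)·1 + 9317/107640·1 + 347/360·1 = 1 ✓
b·c: (-369/920)·5/3 + 9317/107640·26/11 + 347/360·1 = 1/2 ✓
b·c²: (-369/920)·25/9 + 9317/107640·676/121 + 347/360·1 = 1/3 ✓
b·Ac: 9317/107640·(-299/847) + 347/360·71/347 = 1/6 ✓
b·c³: (-369/920)·125/27 + 9317/107640·17576/1331 + 347/360·1 = 1/4 ✓
b·(c∘Ac): 9317/107640·(-7774/9317) + 347/360·71/347 = 1/8 ✓
b·Ac²: 9317/107640·(-1495/2541) + 347/360·145/1041 = 1/12 ✓
b·A²c: 347/360·15/347 = 1/24 ✓; 4 stages ⇒ order 4.

4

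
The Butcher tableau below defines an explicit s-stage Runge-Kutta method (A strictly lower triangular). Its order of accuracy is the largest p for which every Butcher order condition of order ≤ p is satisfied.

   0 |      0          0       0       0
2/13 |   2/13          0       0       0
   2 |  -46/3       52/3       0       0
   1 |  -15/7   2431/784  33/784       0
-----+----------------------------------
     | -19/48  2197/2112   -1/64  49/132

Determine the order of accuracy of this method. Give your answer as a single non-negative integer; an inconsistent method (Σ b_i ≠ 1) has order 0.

4

b = (-19/48, 2197/2112, -1/64, 49/132)
c = (0, 2/13, 2, 1)
Ac = (0, 0, 8/3, 55/98)
Σ b_i: (-19/48)·1 + 2197/2112·1 + (-1/64)·1 + 49/132·1 = 1 ✓
b·c: 2197/2112·2/13 + (-1/64)·2 + 49/132·1 = 1/2 ✓
b·c²: 2197/2112·4/169 + (-1/64)·4 + 49/132·1 = 1/3 ✓
b·Ac: (-1/64)·8/3 + 49/132·55/98 = 1/6 ✓
b·c³: 2197/2112·8/2197 + (-1/64)·8 + 49/132·1 = 1/4 ✓
b·(c∘Ac): (-1/64)·16/3 + 49/132·55/98 = 1/8 ✓
b·Ac²: (-1/64)·16/39 + 49/132·22/91 = 1/12 ✓
b·A²c: 49/132·11/98 = 1/24 ✓; 4 stages ⇒ order 4.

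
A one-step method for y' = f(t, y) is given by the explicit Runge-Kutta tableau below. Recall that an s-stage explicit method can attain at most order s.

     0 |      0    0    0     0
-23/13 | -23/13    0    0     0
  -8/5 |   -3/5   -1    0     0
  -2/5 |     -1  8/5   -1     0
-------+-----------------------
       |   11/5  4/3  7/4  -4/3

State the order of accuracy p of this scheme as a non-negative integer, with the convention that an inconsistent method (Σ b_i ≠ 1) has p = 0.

0

b = (11/5, 4/3, 7/4, -4/3)
c = (0, -23/13, -8/5, -2/5)
Ac = (0, 0, 23/13, -16/13)
Σ b_i: 11/5·1 + 4/3·1 + 7/4·1 + (-4/3)·1 = 79/20 ≠ 1 ⇒ order 0.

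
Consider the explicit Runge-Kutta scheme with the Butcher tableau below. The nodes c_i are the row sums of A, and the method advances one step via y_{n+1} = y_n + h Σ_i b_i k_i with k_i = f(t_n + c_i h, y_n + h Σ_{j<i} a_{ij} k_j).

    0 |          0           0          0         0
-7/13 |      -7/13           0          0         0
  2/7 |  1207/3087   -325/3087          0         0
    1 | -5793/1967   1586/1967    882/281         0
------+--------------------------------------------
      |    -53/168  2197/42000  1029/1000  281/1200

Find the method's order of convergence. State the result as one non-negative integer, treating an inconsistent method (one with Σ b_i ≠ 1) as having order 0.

b = (-53/168, 2197/42000, 1029/1000, 281/1200)
c = (0, -7/13, 2/7, 1)
Ac = (0, 0, 25/441, 130/281)
Σ b_i: (-53/168)·1 + 2197/42000·1 + 1029/1000·1 + 281/1200·1 = 1 ✓
b·c: 2197/42000·(-7/13) + 1029/1000·2/7 + 281/1200·1 = 1/2 ✓
b·c²: 2197/42000·49/169 + 1029/1000·4/49 + 281/1200·1 = 1/3 ✓
b·Ac: 1029/1000·25/441 + 281/1200·130/281 = 1/6 ✓
b·c³: 2197/42000·(-343/2197) + 1029/1000·8/343 + 281/1200·1 = 1/4 ✓
b·(c∘Ac): 1029/1000·50/3087 + 281/1200·130/281 = 1/8 ✓
b·Ac²: 1029/1000·(-25/819) + 281/1200·1790/3653 = 1/12 ✓
b·A²c: 281/1200·50/281 = 1/24 ✓; 4 stages ⇒ order 4.

4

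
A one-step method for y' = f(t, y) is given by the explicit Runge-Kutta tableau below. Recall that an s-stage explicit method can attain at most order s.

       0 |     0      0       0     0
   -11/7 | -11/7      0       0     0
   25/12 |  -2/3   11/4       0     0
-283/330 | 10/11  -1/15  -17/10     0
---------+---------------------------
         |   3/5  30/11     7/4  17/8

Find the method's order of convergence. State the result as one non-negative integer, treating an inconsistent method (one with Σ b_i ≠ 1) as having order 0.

b = (3/5, 30/11, 7/4, 17/8)
c = (0, -11/7, 25/12, -283/330)
Ac = (0, 0, -121/28, -2887/840)
Σ b_i: 3/5·1 + 30/11·1 + 7/4·1 + 17/8·1 = 3169/440 ≠ 1 ⇒ order 0.

0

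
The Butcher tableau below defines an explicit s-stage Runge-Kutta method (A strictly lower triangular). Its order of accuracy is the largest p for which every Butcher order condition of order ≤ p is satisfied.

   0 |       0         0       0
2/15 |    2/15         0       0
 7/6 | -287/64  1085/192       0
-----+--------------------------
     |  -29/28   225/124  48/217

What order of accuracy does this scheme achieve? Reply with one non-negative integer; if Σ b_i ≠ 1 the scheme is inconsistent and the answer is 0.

b = (-29/28, 225/124, 48/217)
c = (0, 2/15, 7/6)
Ac = (0, 0, 217/288)
Σ b_i: (-29/28)·1 + 225/124·1 + 48/217·1 = 1 ✓
b·c: 225/124·2/15 + 48/217·7/6 = 1/2 ✓
b·c²: 225/124·4/225 + 48/217·49/36 = 1/3 ✓
b·Ac: 48/217·217/288 = 1/6 ✓; 3 stages ⇒ order 3.

3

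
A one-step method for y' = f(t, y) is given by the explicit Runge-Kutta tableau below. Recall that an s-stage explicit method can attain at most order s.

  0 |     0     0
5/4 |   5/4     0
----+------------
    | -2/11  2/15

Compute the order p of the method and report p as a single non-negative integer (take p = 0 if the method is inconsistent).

b = (-2/11, 2/15)
c = (0, 5/4)
Σ b_i: (-2/11)·1 + 2/15·1 = -8/165 ≠ 1 ⇒ order 0.

0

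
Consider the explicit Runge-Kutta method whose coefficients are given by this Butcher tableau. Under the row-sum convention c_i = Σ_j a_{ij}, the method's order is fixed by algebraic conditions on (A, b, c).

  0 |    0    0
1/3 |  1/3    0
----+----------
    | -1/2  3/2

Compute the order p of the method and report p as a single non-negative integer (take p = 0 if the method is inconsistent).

b = (-1/2, 3/2)
c = (0, 1/3)
Σ b_i: (-1/2)·1 + 3/2·1 = 1 ✓
b·c: 3/2·1/3 = 1/2 ✓; 2 stages ⇒ order 2.

2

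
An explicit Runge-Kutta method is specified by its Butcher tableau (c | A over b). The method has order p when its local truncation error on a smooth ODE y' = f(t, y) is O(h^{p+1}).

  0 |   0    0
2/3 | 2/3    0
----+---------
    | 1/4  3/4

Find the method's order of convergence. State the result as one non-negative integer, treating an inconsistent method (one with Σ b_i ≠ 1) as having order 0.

2

b = (1/4, 3/4)
c = (0, 2/3)
Σ b_i: 1/4·1 + 3/4·1 = 1 ✓
b·c: 3/4·2/3 = 1/2 ✓; 2 stages ⇒ order 2.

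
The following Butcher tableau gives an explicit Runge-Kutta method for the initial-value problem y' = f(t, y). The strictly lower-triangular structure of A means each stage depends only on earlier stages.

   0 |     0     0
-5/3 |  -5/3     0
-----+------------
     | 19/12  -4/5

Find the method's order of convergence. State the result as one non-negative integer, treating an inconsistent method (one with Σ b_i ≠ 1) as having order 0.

0

b = (19/12, -4/5)
c = (0, -5/3)
Σ b_i: 19/12·1 + (-4/5)·1 = 47/60 ≠ 1 ⇒ order 0.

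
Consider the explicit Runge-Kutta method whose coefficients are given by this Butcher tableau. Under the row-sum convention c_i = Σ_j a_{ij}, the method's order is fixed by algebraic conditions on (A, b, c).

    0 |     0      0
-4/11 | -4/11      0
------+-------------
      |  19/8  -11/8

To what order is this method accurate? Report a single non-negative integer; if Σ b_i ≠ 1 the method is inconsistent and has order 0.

b = (19/8, -11/8)
c = (0, -4/11)
Σ b_i: 19/8·1 + (-11/8)·1 = 1 ✓
b·c: (-11/8)·(-4/11) = 1/2 ✓; 2 stages ⇒ order 2.

2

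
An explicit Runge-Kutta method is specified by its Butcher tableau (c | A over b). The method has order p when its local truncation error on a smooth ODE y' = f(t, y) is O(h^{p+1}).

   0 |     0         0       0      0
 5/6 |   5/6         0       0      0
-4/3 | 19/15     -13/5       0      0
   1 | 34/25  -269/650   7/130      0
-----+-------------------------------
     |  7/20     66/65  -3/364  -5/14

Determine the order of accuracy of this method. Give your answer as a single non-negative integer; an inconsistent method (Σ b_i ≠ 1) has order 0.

4

b = (7/20, 66/65, -3/364, -5/14)
c = (0, 5/6, -4/3, 1)
Ac = (0, 0, -13/6, -5/12)
Σ b_i: 7/20·1 + 66/65·1 + (-3/364)·1 + (-5/14)·1 = 1 ✓
b·c: 66/65·5/6 + (-3/364)·(-4/3) + (-5/14)·1 = 1/2 ✓
b·c²: 66/65·25/36 + (-3/364)·16/9 + (-5/14)·1 = 1/3 ✓
b·Ac: (-3/364)·(-13/6) + (-5/14)·(-5/12) = 1/6 ✓
b·c³: 66/65·125/216 + (-3/364)·(-64/27) + (-5/14)·1 = 1/4 ✓
b·(c∘Ac): (-3/364)·26/9 + (-5/14)·(-5/12) = 1/8 ✓
b·Ac²: (-3/364)·(-65/36) + (-5/14)·(-23/120) = 1/12 ✓
b·A²c: (-5/14)·(-7/60) = 1/24 ✓; 4 stages ⇒ order 4.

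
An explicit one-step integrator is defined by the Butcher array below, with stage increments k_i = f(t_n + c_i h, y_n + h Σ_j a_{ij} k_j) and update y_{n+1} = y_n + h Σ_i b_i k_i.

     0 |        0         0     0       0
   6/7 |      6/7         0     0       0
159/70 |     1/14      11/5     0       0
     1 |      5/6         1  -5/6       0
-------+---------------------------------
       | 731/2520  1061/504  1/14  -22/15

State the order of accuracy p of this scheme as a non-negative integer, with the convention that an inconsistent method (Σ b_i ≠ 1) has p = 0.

b = (731/2520, 1061/504, 1/14, -22/15)
c = (0, 6/7, 159/70, 1)
Ac = (0, 0, 66/35, -29/28)
Σ b_i: 731/2520·1 + 1061/504·1 + 1/14·1 + (-22/15)·1 = 1 ✓
b·c: 1061/504·6/7 + 1/14·159/70 + (-22/15)·1 = 1/2 ✓
b·c²: 1061/504·36/49 + 1/14·25281/4900 + (-22/15)·1 = 92303/205800 ≠ 1/3 ⇒ order 2.
b·Ac: 1/14·66/35 + (-22/15)·(-29/28) = 2431/1470 ≠ 1/6

2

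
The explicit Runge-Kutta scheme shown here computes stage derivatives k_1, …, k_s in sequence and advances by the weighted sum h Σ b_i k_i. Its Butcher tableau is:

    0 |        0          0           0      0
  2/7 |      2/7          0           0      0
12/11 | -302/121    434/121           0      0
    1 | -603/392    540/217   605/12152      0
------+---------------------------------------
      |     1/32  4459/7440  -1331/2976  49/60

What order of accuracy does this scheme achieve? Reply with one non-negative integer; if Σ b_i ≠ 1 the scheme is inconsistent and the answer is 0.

4

b = (1/32, 4459/7440, -1331/2976, 49/60)
c = (0, 2/7, 12/11, 1)
Ac = (0, 0, 124/121, 75/98)
Σ b_i: 1/32·1 + 4459/7440·1 + (-1331/2976)·1 + 49/60·1 = 1 ✓
b·c: 4459/7440·2/7 + (-1331/2976)·12/11 + 49/60·1 = 1/2 ✓
b·c²: 4459/7440·4/49 + (-1331/2976)·144/121 + 49/60·1 = 1/3 ✓
b·Ac: (-1331/2976)·124/121 + 49/60·75/98 = 1/6 ✓
b·c³: 4459/7440·8/343 + (-1331/2976)·1728/1331 + 49/60·1 = 1/4 ✓
b·(c∘Ac): (-1331/2976)·1488/1331 + 49/60·75/98 = 1/8 ✓
b·Ac²: (-1331/2976)·248/847 + 49/60·90/343 = 1/12 ✓
b·A²c: 49/60·5/98 = 1/24 ✓; 4 stages ⇒ order 4.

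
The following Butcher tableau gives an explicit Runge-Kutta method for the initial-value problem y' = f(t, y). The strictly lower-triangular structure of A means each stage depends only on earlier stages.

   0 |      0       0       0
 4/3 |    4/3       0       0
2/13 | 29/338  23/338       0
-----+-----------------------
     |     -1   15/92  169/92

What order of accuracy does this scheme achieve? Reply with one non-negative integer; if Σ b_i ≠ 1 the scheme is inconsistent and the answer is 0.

3

b = (-1, 15/92, 169/92)
c = (0, 4/3, 2/13)
Ac = (0, 0, 46/507)
Σ b_i: (-1)·1 + 15/92·1 + 169/92·1 = 1 ✓
b·c: 15/92·4/3 + 169/92·2/13 = 1/2 ✓
b·c²: 15/92·16/9 + 169/92·4/169 = 1/3 ✓
b·Ac: 169/92·46/507 = 1/6 ✓; 3 stages ⇒ order 3.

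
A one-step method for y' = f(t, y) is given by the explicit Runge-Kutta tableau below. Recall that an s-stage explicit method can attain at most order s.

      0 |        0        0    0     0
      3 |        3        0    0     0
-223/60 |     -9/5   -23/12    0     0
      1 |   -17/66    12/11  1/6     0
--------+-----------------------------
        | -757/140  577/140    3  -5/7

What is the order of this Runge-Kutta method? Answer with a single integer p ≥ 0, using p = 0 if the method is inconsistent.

b = (-757/140, 577/140, 3, -5/7)
c = (0, 3, -223/60, 1)
Ac = (0, 0, -23/4, 10507/3960)
Σ b_i: (-757/140)·1 + 577/140·1 + 3·1 + (-5/7)·1 = 1 ✓
b·c: 577/140·3 + 3·(-223/60) + (-5/7)·1 = 1/2 ✓
b·c²: 577/140·9 + 3·49729/3600 + (-5/7)·1 = 653683/8400 ≠ 1/3 ⇒ order 2.
b·Ac: 3·(-23/4) + (-5/7)·10507/3960 = -15163/792 ≠ 1/6

2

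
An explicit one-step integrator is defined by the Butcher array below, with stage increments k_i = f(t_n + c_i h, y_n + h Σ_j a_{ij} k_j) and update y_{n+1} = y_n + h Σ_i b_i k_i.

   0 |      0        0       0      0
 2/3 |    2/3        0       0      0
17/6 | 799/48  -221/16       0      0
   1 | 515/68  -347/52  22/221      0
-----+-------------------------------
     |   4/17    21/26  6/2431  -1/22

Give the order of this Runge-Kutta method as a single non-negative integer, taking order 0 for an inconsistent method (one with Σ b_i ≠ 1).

b = (4/17, 21/26, 6/2431, -1/22)
c = (0, 2/3, 17/6, 1)
Ac = (0, 0, -221/24, -25/6)
Σ b_i: 4/17·1 + 21/26·1 + 6/2431·1 + (-1/22)·1 = 1 ✓
b·c: 21/26·2/3 + 6/2431·17/6 + (-1/22)·1 = 1/2 ✓
b·c²: 21/26·4/9 + 6/2431·289/36 + (-1/22)·1 = 1/3 ✓
b·Ac: 6/2431·(-221/24) + (-1/22)·(-25/6) = 1/6 ✓
b·c³: 21/26·8/27 + 6/2431·4913/216 + (-1/22)·1 = 1/4 ✓
b·(c∘Ac): 6/2431·(-3757/144) + (-1/22)·(-25/6) = 1/8 ✓
b·Ac²: 6/2431·(-221/36) + (-1/22)·(-13/6) = 1/12 ✓
b·A²c: (-1/22)·(-11/12) = 1/24 ✓; 4 stages ⇒ order 4.

4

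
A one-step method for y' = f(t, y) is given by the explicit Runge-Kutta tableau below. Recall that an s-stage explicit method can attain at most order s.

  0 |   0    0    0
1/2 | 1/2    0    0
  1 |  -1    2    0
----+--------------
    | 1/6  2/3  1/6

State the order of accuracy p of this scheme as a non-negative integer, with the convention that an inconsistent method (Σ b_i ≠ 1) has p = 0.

b = (1/6, 2/3, 1/6)
c = (0, 1/2, 1)
Ac = (0, 0, 1)
Σ b_i: 1/6·1 + 2/3·1 + 1/6·1 = 1 ✓
b·c: 2/3·1/2 + 1/6·1 = 1/2 ✓
b·c²: 2/3·1/4 + 1/6·1 = 1/3 ✓
b·Ac: 1/6·1 = 1/6 ✓; 3 stages ⇒ order 3.

3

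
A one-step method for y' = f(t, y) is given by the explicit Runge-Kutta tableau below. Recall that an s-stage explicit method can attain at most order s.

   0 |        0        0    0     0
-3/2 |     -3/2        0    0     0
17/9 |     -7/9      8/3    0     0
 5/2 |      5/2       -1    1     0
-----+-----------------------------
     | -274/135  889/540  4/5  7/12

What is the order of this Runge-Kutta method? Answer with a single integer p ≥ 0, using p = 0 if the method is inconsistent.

b = (-274/135, 889/540, 4/5, 7/12)
c = (0, -3/2, 17/9, 5/2)
Ac = (0, 0, -4, 61/18)
Σ b_i: (-274/135)·1 + 889/540·1 + 4/5·1 + 7/12·1 = 1 ✓
b·c: 889/540·(-3/2) + 4/5·17/9 + 7/12·5/2 = 1/2 ✓
b·c²: 889/540·9/4 + 4/5·289/81 + 7/12·25/4 = 16531/1620 ≠ 1/3 ⇒ order 2.
b·Ac: 4/5·(-4) + 7/12·61/18 = -1321/1080 ≠ 1/6

2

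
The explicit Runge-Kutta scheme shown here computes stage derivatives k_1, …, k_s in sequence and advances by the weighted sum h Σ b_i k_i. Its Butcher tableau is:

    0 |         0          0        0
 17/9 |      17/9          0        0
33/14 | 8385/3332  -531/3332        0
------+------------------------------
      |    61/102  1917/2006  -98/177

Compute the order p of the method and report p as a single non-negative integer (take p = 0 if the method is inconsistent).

3

b = (61/102, 1917/2006, -98/177)
c = (0, 17/9, 33/14)
Ac = (0, 0, -59/196)
Σ b_i: 61/102·1 + 1917/2006·1 + (-98/177)·1 = 1 ✓
b·c: 1917/2006·17/9 + (-98/177)·33/14 = 1/2 ✓
b·c²: 1917/2006·289/81 + (-98/177)·1089/196 = 1/3 ✓
b·Ac: (-98/177)·(-59/196) = 1/6 ✓; 3 stages ⇒ order 3.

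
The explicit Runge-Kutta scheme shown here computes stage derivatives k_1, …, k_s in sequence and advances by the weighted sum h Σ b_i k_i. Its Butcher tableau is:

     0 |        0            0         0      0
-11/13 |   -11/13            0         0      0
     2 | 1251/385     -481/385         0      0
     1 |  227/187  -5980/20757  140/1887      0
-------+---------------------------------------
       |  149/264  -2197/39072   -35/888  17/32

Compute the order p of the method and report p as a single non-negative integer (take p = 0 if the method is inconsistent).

b = (149/264, -2197/39072, -35/888, 17/32)
c = (0, -11/13, 2, 1)
Ac = (0, 0, 37/35, 20/51)
Σ b_i: 149/264·1 + (-2197/39072)·1 + (-35/888)·1 + 17/32·1 = 1 ✓
b·c: (-2197/39072)·(-11/13) + (-35/888)·2 + 17/32·1 = 1/2 ✓
b·c²: (-2197/39072)·121/169 + (-35/888)·4 + 17/32·1 = 1/3 ✓
b·Ac: (-35/888)·37/35 + 17/32·20/51 = 1/6 ✓
b·c³: (-2197/39072)·(-1331/2197) + (-35/888)·8 + 17/32·1 = 1/4 ✓
b·(c∘Ac): (-35/888)·74/35 + 17/32·20/51 = 1/8 ✓
b·Ac²: (-35/888)·(-407/455) + 17/32·20/221 = 1/12 ✓
b·A²c: 17/32·4/51 = 1/24 ✓; 4 stages ⇒ order 4.

4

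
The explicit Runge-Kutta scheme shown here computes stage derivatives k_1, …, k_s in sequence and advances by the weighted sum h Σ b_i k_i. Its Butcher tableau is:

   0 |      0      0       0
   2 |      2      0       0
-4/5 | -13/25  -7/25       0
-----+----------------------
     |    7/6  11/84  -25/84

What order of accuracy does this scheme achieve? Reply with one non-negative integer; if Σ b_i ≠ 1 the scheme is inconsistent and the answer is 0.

b = (7/6, 11/84, -25/84)
c = (0, 2, -4/5)
Ac = (0, 0, -14/25)
Σ b_i: 7/6·1 + 11/84·1 + (-25/84)·1 = 1 ✓
b·c: 11/84·2 + (-25/84)·(-4/5) = 1/2 ✓
b·c²: 11/84·4 + (-25/84)·16/25 = 1/3 ✓
b·Ac: (-25/84)·(-14/25) = 1/6 ✓; 3 stages ⇒ order 3.

3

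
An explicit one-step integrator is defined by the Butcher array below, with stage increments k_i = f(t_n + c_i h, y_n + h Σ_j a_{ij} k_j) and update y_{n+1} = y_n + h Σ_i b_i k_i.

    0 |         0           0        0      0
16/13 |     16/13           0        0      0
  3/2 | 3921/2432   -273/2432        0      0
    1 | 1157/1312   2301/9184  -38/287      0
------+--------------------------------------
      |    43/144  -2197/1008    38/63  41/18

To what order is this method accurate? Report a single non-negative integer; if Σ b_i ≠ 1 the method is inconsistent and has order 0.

b = (43/144, -2197/1008, 38/63, 41/18)
c = (0, 16/13, 3/2, 1)
Ac = (0, 0, -21/152, 9/82)
Σ b_i: 43/144·1 + (-2197/1008)·1 + 38/63·1 + 41/18·1 = 1 ✓
b·c: (-2197/1008)·16/13 + 38/63·3/2 + 41/18·1 = 1/2 ✓
b·c²: (-2197/1008)·256/169 + 38/63·9/4 + 41/18·1 = 1/3 ✓
b·Ac: 38/63·(-21/152) + 41/18·9/82 = 1/6 ✓
b·c³: (-2197/1008)·4096/2197 + 38/63·27/8 + 41/18·1 = 1/4 ✓
b·(c∘Ac): 38/63·(-63/304) + 41/18·9/82 = 1/8 ✓
b·Ac²: 38/63·(-42/247) + 41/18·87/1066 = 1/12 ✓
b·A²c: 41/18·3/164 = 1/24 ✓; 4 stages ⇒ order 4.

4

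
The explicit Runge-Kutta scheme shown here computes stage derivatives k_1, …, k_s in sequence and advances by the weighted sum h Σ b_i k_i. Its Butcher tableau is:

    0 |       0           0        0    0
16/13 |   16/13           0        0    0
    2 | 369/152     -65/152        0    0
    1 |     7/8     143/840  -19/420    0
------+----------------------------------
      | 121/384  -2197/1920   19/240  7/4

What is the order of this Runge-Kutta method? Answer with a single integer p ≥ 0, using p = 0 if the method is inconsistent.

4

b = (121/384, -2197/1920, 19/240, 7/4)
c = (0, 16/13, 2, 1)
Ac = (0, 0, -10/19, 5/42)
Σ b_i: 121/384·1 + (-2197/1920)·1 + 19/240·1 + 7/4·1 = 1 ✓
b·c: (-2197/1920)·16/13 + 19/240·2 + 7/4·1 = 1/2 ✓
b·c²: (-2197/1920)·256/169 + 19/240·4 + 7/4·1 = 1/3 ✓
b·Ac: 19/240·(-10/19) + 7/4·5/42 = 1/6 ✓
b·c³: (-2197/1920)·4096/2197 + 19/240·8 + 7/4·1 = 1/4 ✓
b·(c∘Ac): 19/240·(-20/19) + 7/4·5/42 = 1/8 ✓
b·Ac²: 19/240·(-160/247) + 7/4·1/13 = 1/12 ✓
b·A²c: 7/4·1/42 = 1/24 ✓; 4 stages ⇒ order 4.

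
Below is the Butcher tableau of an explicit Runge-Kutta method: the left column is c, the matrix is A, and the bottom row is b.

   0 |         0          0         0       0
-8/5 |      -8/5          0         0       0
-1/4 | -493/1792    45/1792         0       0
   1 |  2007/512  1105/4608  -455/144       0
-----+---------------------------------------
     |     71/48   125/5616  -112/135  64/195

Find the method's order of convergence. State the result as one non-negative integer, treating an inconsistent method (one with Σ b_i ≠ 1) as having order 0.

4

b = (71/48, 125/5616, -112/135, 64/195)
c = (0, -8/5, -1/4, 1)
Ac = (0, 0, -9/224, 13/32)
Σ b_i: 71/48·1 + 125/5616·1 + (-112/135)·1 + 64/195·1 = 1 ✓
b·c: 125/5616·(-8/5) + (-112/135)·(-1/4) + 64/195·1 = 1/2 ✓
b·c²: 125/5616·64/25 + (-112/135)·1/16 + 64/195·1 = 1/3 ✓
b·Ac: (-112/135)·(-9/224) + 64/195·13/32 = 1/6 ✓
b·c³: 125/5616·(-512/125) + (-112/135)·(-1/64) + 64/195·1 = 1/4 ✓
b·(c∘Ac): (-112/135)·9/896 + 64/195·13/32 = 1/8 ✓
b·Ac²: (-112/135)·9/140 + 64/195·533/1280 = 1/12 ✓
b·A²c: 64/195·65/512 = 1/24 ✓; 4 stages ⇒ order 4.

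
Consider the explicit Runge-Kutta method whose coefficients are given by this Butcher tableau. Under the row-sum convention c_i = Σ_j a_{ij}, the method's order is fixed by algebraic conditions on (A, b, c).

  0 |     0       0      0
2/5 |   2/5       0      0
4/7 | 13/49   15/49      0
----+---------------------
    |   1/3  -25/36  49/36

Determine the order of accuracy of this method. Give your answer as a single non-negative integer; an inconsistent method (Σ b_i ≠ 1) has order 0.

b = (1/3, -25/36, 49/36)
c = (0, 2/5, 4/7)
Ac = (0, 0, 6/49)
Σ b_i: 1/3·1 + (-25/36)·1 + 49/36·1 = 1 ✓
b·c: (-25/36)·2/5 + 49/36·4/7 = 1/2 ✓
b·c²: (-25/36)·4/25 + 49/36·16/49 = 1/3 ✓
b·Ac: 49/36·6/49 = 1/6 ✓; 3 stages ⇒ order 3.

3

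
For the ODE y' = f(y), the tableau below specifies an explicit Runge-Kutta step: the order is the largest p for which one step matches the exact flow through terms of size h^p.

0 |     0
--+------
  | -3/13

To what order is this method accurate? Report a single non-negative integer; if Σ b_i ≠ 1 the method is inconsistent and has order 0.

b = (-3/13)
c = (0)
Σ b_i: (-3/13)·1 = -3/13 ≠ 1 ⇒ order 0.

0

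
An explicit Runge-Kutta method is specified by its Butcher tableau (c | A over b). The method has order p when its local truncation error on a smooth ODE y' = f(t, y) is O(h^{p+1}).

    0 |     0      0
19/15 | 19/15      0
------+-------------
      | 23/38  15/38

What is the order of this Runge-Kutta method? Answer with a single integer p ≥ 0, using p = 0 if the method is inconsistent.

2

b = (23/38, 15/38)
c = (0, 19/15)
Σ b_i: 23/38·1 + 15/38·1 = 1 ✓
b·c: 15/38·19/15 = 1/2 ✓; 2 stages ⇒ order 2.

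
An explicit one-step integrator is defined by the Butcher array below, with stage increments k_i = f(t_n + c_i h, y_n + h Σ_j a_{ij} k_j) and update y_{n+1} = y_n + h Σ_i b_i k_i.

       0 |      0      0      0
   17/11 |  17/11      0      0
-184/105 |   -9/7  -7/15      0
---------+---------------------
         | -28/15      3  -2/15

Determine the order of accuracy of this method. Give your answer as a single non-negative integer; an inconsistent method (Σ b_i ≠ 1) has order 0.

b = (-28/15, 3, -2/15)
c = (0, 17/11, -184/105)
Ac = (0, 0, -119/165)
Σ b_i: (-28/15)·1 + 3·1 + (-2/15)·1 = 1 ✓
b·c: 3·17/11 + (-2/15)·(-184/105) = 84373/17325 ≠ 1/2 ⇒ order 1.

1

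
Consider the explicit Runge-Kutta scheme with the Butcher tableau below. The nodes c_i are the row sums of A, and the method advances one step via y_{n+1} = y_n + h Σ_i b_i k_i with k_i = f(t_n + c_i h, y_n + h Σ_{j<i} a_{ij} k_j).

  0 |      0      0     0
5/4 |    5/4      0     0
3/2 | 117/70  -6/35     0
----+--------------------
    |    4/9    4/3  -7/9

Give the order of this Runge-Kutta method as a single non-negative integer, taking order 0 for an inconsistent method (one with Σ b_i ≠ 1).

3

b = (4/9, 4/3, -7/9)
c = (0, 5/4, 3/2)
Ac = (0, 0, -3/14)
Σ b_i: 4/9·1 + 4/3·1 + (-7/9)·1 = 1 ✓
b·c: 4/3·5/4 + (-7/9)·3/2 = 1/2 ✓
b·c²: 4/3·25/16 + (-7/9)·9/4 = 1/3 ✓
b·Ac: (-7/9)·(-3/14) = 1/6 ✓; 3 stages ⇒ order 3.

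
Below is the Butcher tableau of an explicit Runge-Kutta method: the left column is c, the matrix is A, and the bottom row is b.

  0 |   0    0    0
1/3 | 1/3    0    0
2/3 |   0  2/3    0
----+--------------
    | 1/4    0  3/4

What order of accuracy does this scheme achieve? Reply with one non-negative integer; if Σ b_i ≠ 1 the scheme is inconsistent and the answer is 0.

3

b = (1/4, 0, 3/4)
c = (0, 1/3, 2/3)
Ac = (0, 0, 2/9)
Σ b_i: 1/4·1 + 3/4·1 = 1 ✓
b·c: 3/4·2/3 = 1/2 ✓
b·c²: 3/4·4/9 = 1/3 ✓
b·Ac: 3/4·2/9 = 1/6 ✓; 3 stages ⇒ order 3.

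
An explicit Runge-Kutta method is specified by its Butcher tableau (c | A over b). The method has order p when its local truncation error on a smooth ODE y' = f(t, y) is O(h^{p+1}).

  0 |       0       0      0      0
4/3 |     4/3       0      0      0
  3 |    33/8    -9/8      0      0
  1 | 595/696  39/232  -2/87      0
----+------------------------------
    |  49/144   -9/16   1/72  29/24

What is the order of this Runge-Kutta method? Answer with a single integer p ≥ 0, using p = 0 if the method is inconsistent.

b = (49/144, -9/16, 1/72, 29/24)
c = (0, 4/3, 3, 1)
Ac = (0, 0, -3/2, 9/58)
Σ b_i: 49/144·1 + (-9/16)·1 + 1/72·1 + 29/24·1 = 1 ✓
b·c: (-9/16)·4/3 + 1/72·3 + 29/24·1 = 1/2 ✓
b·c²: (-9/16)·16/9 + 1/72·9 + 29/24·1 = 1/3 ✓
b·Ac: 1/72·(-3/2) + 29/24·9/58 = 1/6 ✓
b·c³: (-9/16)·64/27 + 1/72·27 + 29/24·1 = 1/4 ✓
b·(c∘Ac): 1/72·(-9/2) + 29/24·9/58 = 1/8 ✓
b·Ac²: 1/72·(-2) + 29/24·8/87 = 1/12 ✓
b·A²c: 29/24·1/29 = 1/24 ✓; 4 stages ⇒ order 4.

4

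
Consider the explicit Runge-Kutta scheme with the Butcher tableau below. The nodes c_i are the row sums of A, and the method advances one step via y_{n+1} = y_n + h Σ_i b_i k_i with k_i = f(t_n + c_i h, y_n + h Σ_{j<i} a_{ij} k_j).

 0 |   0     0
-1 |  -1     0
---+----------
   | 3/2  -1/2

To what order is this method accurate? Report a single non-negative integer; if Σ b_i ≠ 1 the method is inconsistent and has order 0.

2

b = (3/2, -1/2)
c = (0, -1)
Σ b_i: 3/2·1 + (-1/2)·1 = 1 ✓
b·c: (-1/2)·(-1) = 1/2 ✓; 2 stages ⇒ order 2.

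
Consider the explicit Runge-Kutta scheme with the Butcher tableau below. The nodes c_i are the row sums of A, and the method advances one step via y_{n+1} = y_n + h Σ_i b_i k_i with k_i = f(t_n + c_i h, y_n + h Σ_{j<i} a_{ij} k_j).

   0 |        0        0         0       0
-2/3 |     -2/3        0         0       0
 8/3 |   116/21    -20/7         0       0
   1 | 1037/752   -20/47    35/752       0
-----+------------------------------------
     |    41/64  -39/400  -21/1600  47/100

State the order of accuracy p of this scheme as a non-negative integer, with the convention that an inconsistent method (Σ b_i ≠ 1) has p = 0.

4

b = (41/64, -39/400, -21/1600, 47/100)
c = (0, -2/3, 8/3, 1)
Ac = (0, 0, 40/21, 115/282)
Σ b_i: 41/64·1 + (-39/400)·1 + (-21/1600)·1 + 47/100·1 = 1 ✓
b·c: (-39/400)·(-2/3) + (-21/1600)·8/3 + 47/100·1 = 1/2 ✓
b·c²: (-39/400)·4/9 + (-21/1600)·64/9 + 47/100·1 = 1/3 ✓
b·Ac: (-21/1600)·40/21 + 47/100·115/282 = 1/6 ✓
b·c³: (-39/400)·(-8/27) + (-21/1600)·512/27 + 47/100·1 = 1/4 ✓
b·(c∘Ac): (-21/1600)·320/63 + 47/100·115/282 = 1/8 ✓
b·Ac²: (-21/1600)·(-80/63) + 47/100·20/141 = 1/12 ✓
b·A²c: 47/100·25/282 = 1/24 ✓; 4 stages ⇒ order 4.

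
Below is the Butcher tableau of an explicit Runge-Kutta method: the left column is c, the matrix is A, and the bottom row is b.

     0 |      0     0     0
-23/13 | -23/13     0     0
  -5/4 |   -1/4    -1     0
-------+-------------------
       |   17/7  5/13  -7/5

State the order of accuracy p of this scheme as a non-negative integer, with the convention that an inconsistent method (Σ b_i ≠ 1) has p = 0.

b = (17/7, 5/13, -7/5)
c = (0, -23/13, -5/4)
Ac = (0, 0, 23/13)
Σ b_i: 17/7·1 + 5/13·1 + (-7/5)·1 = 643/455 ≠ 1 ⇒ order 0.

0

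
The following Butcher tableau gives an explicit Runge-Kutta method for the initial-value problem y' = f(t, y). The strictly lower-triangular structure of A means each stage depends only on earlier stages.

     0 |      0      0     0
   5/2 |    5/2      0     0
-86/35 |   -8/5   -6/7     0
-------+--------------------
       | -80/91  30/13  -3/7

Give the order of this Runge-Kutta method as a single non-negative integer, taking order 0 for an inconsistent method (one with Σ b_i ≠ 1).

1

b = (-80/91, 30/13, -3/7)
c = (0, 5/2, -86/35)
Ac = (0, 0, -15/7)
Σ b_i: (-80/91)·1 + 30/13·1 + (-3/7)·1 = 1 ✓
b·c: 30/13·5/2 + (-3/7)·(-86/35) = 21729/3185 ≠ 1/2 ⇒ order 1.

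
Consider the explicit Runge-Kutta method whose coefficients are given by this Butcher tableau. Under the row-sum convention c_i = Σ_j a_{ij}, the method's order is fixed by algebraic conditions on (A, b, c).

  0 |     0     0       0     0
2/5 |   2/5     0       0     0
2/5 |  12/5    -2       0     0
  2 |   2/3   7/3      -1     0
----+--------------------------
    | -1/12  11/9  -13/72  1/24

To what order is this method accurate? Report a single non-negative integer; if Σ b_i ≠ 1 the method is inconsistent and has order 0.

3

b = (-1/12, 11/9, -13/72, 1/24)
c = (0, 2/5, 2/5, 2)
Ac = (0, 0, -4/5, 8/15)
Σ b_i: (-1/12)·1 + 11/9·1 + (-13/72)·1 + 1/24·1 = 1 ✓
b·c: 11/9·2/5 + (-13/72)·2/5 + 1/24·2 = 1/2 ✓
b·c²: 11/9·4/25 + (-13/72)·4/25 + 1/24·4 = 1/3 ✓
b·Ac: (-13/72)·(-4/5) + 1/24·8/15 = 1/6 ✓
b·c³: 11/9·8/125 + (-13/72)·8/125 + 1/24·8 = 2/5 ≠ 1/4 ⇒ order 3.
b·(c∘Ac): (-13/72)·(-8/25) + 1/24·16/15 = 23/225 ≠ 1/8
b·Ac²: (-13/72)·(-8/25) + 1/24·16/75 = 1/15 ≠ 1/12
b·A²c: 1/24·4/5 = 1/30 ≠ 1/24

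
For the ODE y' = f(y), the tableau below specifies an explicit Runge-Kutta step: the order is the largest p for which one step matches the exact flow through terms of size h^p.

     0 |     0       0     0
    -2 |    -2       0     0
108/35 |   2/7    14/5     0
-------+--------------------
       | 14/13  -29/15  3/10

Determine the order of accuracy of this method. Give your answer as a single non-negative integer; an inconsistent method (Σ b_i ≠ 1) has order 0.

b = (14/13, -29/15, 3/10)
c = (0, -2, 108/35)
Ac = (0, 0, -28/5)
Σ b_i: 14/13·1 + (-29/15)·1 + 3/10·1 = -217/390 ≠ 1 ⇒ order 0.

0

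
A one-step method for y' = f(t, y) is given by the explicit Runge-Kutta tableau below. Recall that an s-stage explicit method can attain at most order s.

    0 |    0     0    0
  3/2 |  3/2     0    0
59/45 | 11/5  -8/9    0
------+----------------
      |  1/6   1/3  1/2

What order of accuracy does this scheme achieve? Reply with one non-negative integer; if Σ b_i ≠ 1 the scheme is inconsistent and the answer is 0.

b = (1/6, 1/3, 1/2)
c = (0, 3/2, 59/45)
Ac = (0, 0, -4/3)
Σ b_i: 1/6·1 + 1/3·1 + 1/2·1 = 1 ✓
b·c: 1/3·3/2 + 1/2·59/45 = 52/45 ≠ 1/2 ⇒ order 1.

1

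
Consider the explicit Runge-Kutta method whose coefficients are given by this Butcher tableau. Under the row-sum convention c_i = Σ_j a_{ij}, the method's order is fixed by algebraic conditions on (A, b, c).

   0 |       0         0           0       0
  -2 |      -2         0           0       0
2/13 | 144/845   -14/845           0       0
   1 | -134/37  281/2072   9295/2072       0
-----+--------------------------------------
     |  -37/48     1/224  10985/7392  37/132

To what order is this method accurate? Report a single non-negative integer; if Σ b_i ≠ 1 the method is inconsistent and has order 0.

4

b = (-37/48, 1/224, 10985/7392, 37/132)
c = (0, -2, 2/13, 1)
Ac = (0, 0, 28/845, 31/74)
Σ b_i: (-37/48)·1 + 1/224·1 + 10985/7392·1 + 37/132·1 = 1 ✓
b·c: 1/224·(-2) + 10985/7392·2/13 + 37/132·1 = 1/2 ✓
b·c²: 1/224·4 + 10985/7392·4/169 + 37/132·1 = 1/3 ✓
b·Ac: 10985/7392·28/845 + 37/132·31/74 = 1/6 ✓
b·c³: 1/224·(-8) + 10985/7392·8/2197 + 37/132·1 = 1/4 ✓
b·(c∘Ac): 10985/7392·56/10985 + 37/132·31/74 = 1/8 ✓
b·Ac²: 10985/7392·(-56/845) + 37/132·24/37 = 1/12 ✓
b·A²c: 37/132·11/74 = 1/24 ✓; 4 stages ⇒ order 4.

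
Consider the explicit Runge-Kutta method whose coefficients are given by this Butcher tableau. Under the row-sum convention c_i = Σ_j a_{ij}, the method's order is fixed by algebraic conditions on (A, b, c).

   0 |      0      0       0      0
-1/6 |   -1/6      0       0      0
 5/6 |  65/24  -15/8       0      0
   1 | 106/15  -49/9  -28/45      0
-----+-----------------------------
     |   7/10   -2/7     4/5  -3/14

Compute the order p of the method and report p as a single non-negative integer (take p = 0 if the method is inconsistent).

4

b = (7/10, -2/7, 4/5, -3/14)
c = (0, -1/6, 5/6, 1)
Ac = (0, 0, 5/16, 7/18)
Σ b_i: 7/10·1 + (-2/7)·1 + 4/5·1 + (-3/14)·1 = 1 ✓
b·c: (-2/7)·(-1/6) + 4/5·5/6 + (-3/14)·1 = 1/2 ✓
b·c²: (-2/7)·1/36 + 4/5·25/36 + (-3/14)·1 = 1/3 ✓
b·Ac: 4/5·5/16 + (-3/14)·7/18 = 1/6 ✓
b·c³: (-2/7)·(-1/216) + 4/5·125/216 + (-3/14)·1 = 1/4 ✓
b·(c∘Ac): 4/5·25/96 + (-3/14)·7/18 = 1/8 ✓
b·Ac²: 4/5·(-5/96) + (-3/14)·(-7/12) = 1/12 ✓
b·A²c: (-3/14)·(-7/36) = 1/24 ✓; 4 stages ⇒ order 4.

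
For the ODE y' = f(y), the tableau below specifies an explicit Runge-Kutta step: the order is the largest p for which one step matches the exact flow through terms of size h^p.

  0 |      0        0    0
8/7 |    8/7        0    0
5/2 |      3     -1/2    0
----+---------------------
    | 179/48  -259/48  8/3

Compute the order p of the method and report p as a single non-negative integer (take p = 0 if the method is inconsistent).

2

b = (179/48, -259/48, 8/3)
c = (0, 8/7, 5/2)
Ac = (0, 0, -4/7)
Σ b_i: 179/48·1 + (-259/48)·1 + 8/3·1 = 1 ✓
b·c: (-259/48)·8/7 + 8/3·5/2 = 1/2 ✓
b·c²: (-259/48)·64/49 + 8/3·25/4 = 202/21 ≠ 1/3 ⇒ order 2.
b·Ac: 8/3·(-4/7) = -32/21 ≠ 1/6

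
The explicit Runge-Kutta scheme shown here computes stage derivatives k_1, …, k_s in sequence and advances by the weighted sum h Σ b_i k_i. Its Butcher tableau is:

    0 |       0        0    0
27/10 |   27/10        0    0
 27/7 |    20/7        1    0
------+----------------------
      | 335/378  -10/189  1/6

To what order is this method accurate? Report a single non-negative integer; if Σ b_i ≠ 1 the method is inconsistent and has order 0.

2

b = (335/378, -10/189, 1/6)
c = (0, 27/10, 27/7)
Ac = (0, 0, 27/10)
Σ b_i: 335/378·1 + (-10/189)·1 + 1/6·1 = 1 ✓
b·c: (-10/189)·27/10 + 1/6·27/7 = 1/2 ✓
b·c²: (-10/189)·729/100 + 1/6·729/49 = 513/245 ≠ 1/3 ⇒ order 2.
b·Ac: 1/6·27/10 = 9/20 ≠ 1/6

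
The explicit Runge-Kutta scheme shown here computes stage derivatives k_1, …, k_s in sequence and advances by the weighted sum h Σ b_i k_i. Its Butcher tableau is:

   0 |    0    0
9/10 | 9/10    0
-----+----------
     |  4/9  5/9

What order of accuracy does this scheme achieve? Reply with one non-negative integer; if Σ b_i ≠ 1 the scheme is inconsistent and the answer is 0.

2

b = (4/9, 5/9)
c = (0, 9/10)
Σ b_i: 4/9·1 + 5/9·1 = 1 ✓
b·c: 5/9·9/10 = 1/2 ✓; 2 stages ⇒ order 2.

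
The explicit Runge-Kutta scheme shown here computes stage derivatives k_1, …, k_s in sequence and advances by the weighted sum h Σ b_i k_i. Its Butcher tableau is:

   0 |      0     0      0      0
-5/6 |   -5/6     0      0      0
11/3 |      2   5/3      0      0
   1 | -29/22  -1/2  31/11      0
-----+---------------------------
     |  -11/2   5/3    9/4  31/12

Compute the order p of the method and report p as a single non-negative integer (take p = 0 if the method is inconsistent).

b = (-11/2, 5/3, 9/4, 31/12)
c = (0, -5/6, 11/3, 1)
Ac = (0, 0, -25/18, 43/4)
Σ b_i: (-11/2)·1 + 5/3·1 + 9/4·1 + 31/12·1 = 1 ✓
b·c: 5/3·(-5/6) + 9/4·11/3 + 31/12·1 = 85/9 ≠ 1/2 ⇒ order 1.

1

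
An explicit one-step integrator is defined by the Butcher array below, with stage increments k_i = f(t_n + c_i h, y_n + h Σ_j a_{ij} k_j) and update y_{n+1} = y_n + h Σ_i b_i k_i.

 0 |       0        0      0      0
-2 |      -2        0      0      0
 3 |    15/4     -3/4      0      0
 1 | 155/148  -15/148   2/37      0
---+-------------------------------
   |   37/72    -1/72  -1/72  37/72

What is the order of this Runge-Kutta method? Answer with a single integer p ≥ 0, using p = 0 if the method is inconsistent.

4

b = (37/72, -1/72, -1/72, 37/72)
c = (0, -2, 3, 1)
Ac = (0, 0, 3/2, 27/74)
Σ b_i: 37/72·1 + (-1/72)·1 + (-1/72)·1 + 37/72·1 = 1 ✓
b·c: (-1/72)·(-2) + (-1/72)·3 + 37/72·1 = 1/2 ✓
b·c²: (-1/72)·4 + (-1/72)·9 + 37/72·1 = 1/3 ✓
b·Ac: (-1/72)·3/2 + 37/72·27/74 = 1/6 ✓
b·c³: (-1/72)·(-8) + (-1/72)·27 + 37/72·1 = 1/4 ✓
b·(c∘Ac): (-1/72)·9/2 + 37/72·27/74 = 1/8 ✓
b·Ac²: (-1/72)·(-3) + 37/72·3/37 = 1/12 ✓
b·A²c: 37/72·3/37 = 1/24 ✓; 4 stages ⇒ order 4.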